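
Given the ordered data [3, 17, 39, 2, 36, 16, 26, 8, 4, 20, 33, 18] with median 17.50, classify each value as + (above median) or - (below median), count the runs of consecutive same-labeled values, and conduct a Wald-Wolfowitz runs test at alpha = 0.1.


Step 1: Compute median = 17.50; label A = above, B = below.
Labels in order: BBABABABBAAA  (n_A = 6, n_B = 6)
Step 2: Count runs R = 8.
Step 3: Under H0 (random ordering), E[R] = 2*n_A*n_B/(n_A+n_B) + 1 = 2*6*6/12 + 1 = 7.0000.
        Var[R] = 2*n_A*n_B*(2*n_A*n_B - n_A - n_B) / ((n_A+n_B)^2 * (n_A+n_B-1)) = 4320/1584 = 2.7273.
        SD[R] = 1.6514.
Step 4: Continuity-corrected z = (R - 0.5 - E[R]) / SD[R] = (8 - 0.5 - 7.0000) / 1.6514 = 0.3028.
Step 5: Two-sided p-value via normal approximation = 2*(1 - Phi(|z|)) = 0.762069.
Step 6: alpha = 0.1. fail to reject H0.

R = 8, z = 0.3028, p = 0.762069, fail to reject H0.


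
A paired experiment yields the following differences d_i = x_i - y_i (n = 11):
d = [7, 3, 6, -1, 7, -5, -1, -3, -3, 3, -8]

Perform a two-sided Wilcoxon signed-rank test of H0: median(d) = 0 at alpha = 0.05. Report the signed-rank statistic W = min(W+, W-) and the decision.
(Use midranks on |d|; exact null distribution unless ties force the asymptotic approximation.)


Step 1: Drop any zero differences (none here) and take |d_i|.
|d| = [7, 3, 6, 1, 7, 5, 1, 3, 3, 3, 8]
Step 2: Midrank |d_i| (ties get averaged ranks).
ranks: |7|->9.5, |3|->4.5, |6|->8, |1|->1.5, |7|->9.5, |5|->7, |1|->1.5, |3|->4.5, |3|->4.5, |3|->4.5, |8|->11
Step 3: Attach original signs; sum ranks with positive sign and with negative sign.
W+ = 9.5 + 4.5 + 8 + 9.5 + 4.5 = 36
W- = 1.5 + 7 + 1.5 + 4.5 + 4.5 + 11 = 30
(Check: W+ + W- = 66 should equal n(n+1)/2 = 66.)
Step 4: Test statistic W = min(W+, W-) = 30.
Step 5: Ties in |d|, so use the tie-corrected normal approximation.
        E[W] = n(n+1)/4 = 11*12/4 = 33.
        Tie groups: |d|=1 (t=2), |d|=3 (t=4), |d|=7 (t=2); sum(t^3 - t) = 72.
        Var[W] = n(n+1)(2n+1)/24 - sum(t^3-t)/48 = 3036/24 - 72/48 = 125.
        z = (W - E[W]) / sqrt(Var[W]) = (30 - 33) / 11.1803 = -0.2683.
        Two-sided p = 2*Phi(z) = 0.788447.
Step 6: alpha = 0.05. fail to reject H0.

W+ = 36, W- = 30, W = min = 30, p = 0.788447, fail to reject H0.


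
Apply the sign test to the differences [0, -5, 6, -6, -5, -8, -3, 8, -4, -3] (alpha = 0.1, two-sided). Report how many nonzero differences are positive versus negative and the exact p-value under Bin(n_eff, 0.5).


Step 1: Discard zero differences. Original n = 10; n_eff = number of nonzero differences = 9.
Nonzero differences (with sign): -5, +6, -6, -5, -8, -3, +8, -4, -3
Step 2: Count signs: positive = 2, negative = 7.
Step 3: Under H0: P(positive) = 0.5, so the number of positives S ~ Bin(9, 0.5).
Step 4: Two-sided exact p-value = sum of Bin(9,0.5) probabilities at or below the observed probability = 0.179688.
Step 5: alpha = 0.1. fail to reject H0.

n_eff = 9, pos = 2, neg = 7, p = 0.179688, fail to reject H0.


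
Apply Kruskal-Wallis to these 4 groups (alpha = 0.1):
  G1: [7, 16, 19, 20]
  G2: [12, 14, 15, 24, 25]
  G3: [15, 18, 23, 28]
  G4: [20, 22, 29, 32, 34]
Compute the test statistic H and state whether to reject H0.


Step 1: Combine all N = 18 observations and assign midranks.
sorted (value, group, rank): (7,G1,1), (12,G2,2), (14,G2,3), (15,G2,4.5), (15,G3,4.5), (16,G1,6), (18,G3,7), (19,G1,8), (20,G1,9.5), (20,G4,9.5), (22,G4,11), (23,G3,12), (24,G2,13), (25,G2,14), (28,G3,15), (29,G4,16), (32,G4,17), (34,G4,18)
Step 2: Sum ranks within each group.
R_1 = 24.5 (n_1 = 4)
R_2 = 36.5 (n_2 = 5)
R_3 = 38.5 (n_3 = 4)
R_4 = 71.5 (n_4 = 5)
Step 3: H = 12/(N(N+1)) * sum(R_i^2/n_i) - 3(N+1)
     = 12/(18*19) * (24.5^2/4 + 36.5^2/5 + 38.5^2/4 + 71.5^2/5) - 3*19
     = 0.035088 * 1809.53 - 57
     = 6.492105.
Step 4: Ties present; correction factor C = 1 - 12/(18^3 - 18) = 0.997936. Corrected H = 6.492105 / 0.997936 = 6.505533.
Step 5: Under H0, H ~ chi^2(3); p-value = 0.089445.
Step 6: alpha = 0.1. reject H0.

H = 6.5055, df = 3, p = 0.089445, reject H0.


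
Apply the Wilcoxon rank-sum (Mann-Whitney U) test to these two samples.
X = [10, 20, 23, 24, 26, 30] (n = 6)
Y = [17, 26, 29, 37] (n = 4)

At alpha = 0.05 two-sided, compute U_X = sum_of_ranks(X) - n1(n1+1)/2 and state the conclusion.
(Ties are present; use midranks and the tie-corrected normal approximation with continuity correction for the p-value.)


Step 1: Combine and sort all 10 observations; assign midranks.
sorted (value, group): (10,X), (17,Y), (20,X), (23,X), (24,X), (26,X), (26,Y), (29,Y), (30,X), (37,Y)
ranks: 10->1, 17->2, 20->3, 23->4, 24->5, 26->6.5, 26->6.5, 29->8, 30->9, 37->10
Step 2: Rank sum for X: R1 = 1 + 3 + 4 + 5 + 6.5 + 9 = 28.5.
Step 3: U_X = R1 - n1(n1+1)/2 = 28.5 - 6*7/2 = 28.5 - 21 = 7.5.
       U_Y = n1*n2 - U_X = 24 - 7.5 = 16.5.
Step 4: Ties are present, so use the tie-corrected normal approximation (with continuity correction) for the p-value.
Step 5: p-value = 0.392330; compare to alpha = 0.05. fail to reject H0.

U_X = 7.5, p = 0.392330, fail to reject H0 at alpha = 0.05.


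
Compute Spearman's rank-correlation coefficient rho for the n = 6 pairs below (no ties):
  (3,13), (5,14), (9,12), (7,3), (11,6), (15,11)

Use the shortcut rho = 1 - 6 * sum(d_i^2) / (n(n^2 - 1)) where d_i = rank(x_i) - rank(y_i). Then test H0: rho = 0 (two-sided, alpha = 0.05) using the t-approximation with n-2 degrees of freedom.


Step 1: Rank x and y separately (midranks; no ties here).
rank(x): 3->1, 5->2, 9->4, 7->3, 11->5, 15->6
rank(y): 13->5, 14->6, 12->4, 3->1, 6->2, 11->3
Step 2: d_i = R_x(i) - R_y(i); compute d_i^2.
  (1-5)^2=16, (2-6)^2=16, (4-4)^2=0, (3-1)^2=4, (5-2)^2=9, (6-3)^2=9
sum(d^2) = 54.
Step 3: rho = 1 - 6*54 / (6*(6^2 - 1)) = 1 - 324/210 = -0.542857.
Step 4: Under H0, t = rho * sqrt((n-2)/(1-rho^2)) = -1.2928 ~ t(4).
Step 5: Two-sided p-value from the t-distribution with 4 df = 0.265703.
Step 6: alpha = 0.05. fail to reject H0.

rho = -0.5429, p = 0.265703, fail to reject H0 at alpha = 0.05.


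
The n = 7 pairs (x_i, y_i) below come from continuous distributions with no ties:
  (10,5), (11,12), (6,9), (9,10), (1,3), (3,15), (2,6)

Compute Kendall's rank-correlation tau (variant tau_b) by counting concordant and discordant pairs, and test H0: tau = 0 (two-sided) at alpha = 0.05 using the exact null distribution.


Step 1: Enumerate the 21 unordered pairs (i,j) with i<j and classify each by sign(x_j-x_i) * sign(y_j-y_i).
  (1,2):dx=+1,dy=+7->C; (1,3):dx=-4,dy=+4->D; (1,4):dx=-1,dy=+5->D; (1,5):dx=-9,dy=-2->C
  (1,6):dx=-7,dy=+10->D; (1,7):dx=-8,dy=+1->D; (2,3):dx=-5,dy=-3->C; (2,4):dx=-2,dy=-2->C
  (2,5):dx=-10,dy=-9->C; (2,6):dx=-8,dy=+3->D; (2,7):dx=-9,dy=-6->C; (3,4):dx=+3,dy=+1->C
  (3,5):dx=-5,dy=-6->C; (3,6):dx=-3,dy=+6->D; (3,7):dx=-4,dy=-3->C; (4,5):dx=-8,dy=-7->C
  (4,6):dx=-6,dy=+5->D; (4,7):dx=-7,dy=-4->C; (5,6):dx=+2,dy=+12->C; (5,7):dx=+1,dy=+3->C
  (6,7):dx=-1,dy=-9->C
Step 2: C = 14, D = 7, total pairs = 21.
Step 3: tau = (C - D)/(n(n-1)/2) = (14 - 7)/21 = 0.333333.
Step 4: Exact two-sided p-value (enumerate n! = 5040 permutations of y under H0): p = 0.381349.
Step 5: alpha = 0.05. fail to reject H0.

tau_b = 0.3333 (C=14, D=7), p = 0.381349, fail to reject H0.


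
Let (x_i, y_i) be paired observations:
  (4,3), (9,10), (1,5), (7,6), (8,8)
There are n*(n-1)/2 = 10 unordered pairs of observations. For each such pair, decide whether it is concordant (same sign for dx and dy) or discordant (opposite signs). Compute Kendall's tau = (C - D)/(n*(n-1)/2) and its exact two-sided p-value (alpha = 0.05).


Step 1: Enumerate the 10 unordered pairs (i,j) with i<j and classify each by sign(x_j-x_i) * sign(y_j-y_i).
  (1,2):dx=+5,dy=+7->C; (1,3):dx=-3,dy=+2->D; (1,4):dx=+3,dy=+3->C; (1,5):dx=+4,dy=+5->C
  (2,3):dx=-8,dy=-5->C; (2,4):dx=-2,dy=-4->C; (2,5):dx=-1,dy=-2->C; (3,4):dx=+6,dy=+1->C
  (3,5):dx=+7,dy=+3->C; (4,5):dx=+1,dy=+2->C
Step 2: C = 9, D = 1, total pairs = 10.
Step 3: tau = (C - D)/(n(n-1)/2) = (9 - 1)/10 = 0.800000.
Step 4: Exact two-sided p-value (enumerate n! = 120 permutations of y under H0): p = 0.083333.
Step 5: alpha = 0.05. fail to reject H0.

tau_b = 0.8000 (C=9, D=1), p = 0.083333, fail to reject H0.


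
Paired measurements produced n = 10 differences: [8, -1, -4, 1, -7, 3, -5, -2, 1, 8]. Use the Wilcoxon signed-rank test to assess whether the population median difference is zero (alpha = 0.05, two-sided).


Step 1: Drop any zero differences (none here) and take |d_i|.
|d| = [8, 1, 4, 1, 7, 3, 5, 2, 1, 8]
Step 2: Midrank |d_i| (ties get averaged ranks).
ranks: |8|->9.5, |1|->2, |4|->6, |1|->2, |7|->8, |3|->5, |5|->7, |2|->4, |1|->2, |8|->9.5
Step 3: Attach original signs; sum ranks with positive sign and with negative sign.
W+ = 9.5 + 2 + 5 + 2 + 9.5 = 28
W- = 2 + 6 + 8 + 7 + 4 = 27
(Check: W+ + W- = 55 should equal n(n+1)/2 = 55.)
Step 4: Test statistic W = min(W+, W-) = 27.
Step 5: Ties in |d|, so use the tie-corrected normal approximation.
        E[W] = n(n+1)/4 = 10*11/4 = 27.5.
        Tie groups: |d|=1 (t=3), |d|=8 (t=2); sum(t^3 - t) = 30.
        Var[W] = n(n+1)(2n+1)/24 - sum(t^3-t)/48 = 2310/24 - 30/48 = 95.625.
        z = (W - E[W]) / sqrt(Var[W]) = (27 - 27.5) / 9.7788 = -0.0511.
        Two-sided p = 2*Phi(z) = 0.959221.
Step 6: alpha = 0.05. fail to reject H0.

W+ = 28, W- = 27, W = min = 27, p = 0.959221, fail to reject H0.


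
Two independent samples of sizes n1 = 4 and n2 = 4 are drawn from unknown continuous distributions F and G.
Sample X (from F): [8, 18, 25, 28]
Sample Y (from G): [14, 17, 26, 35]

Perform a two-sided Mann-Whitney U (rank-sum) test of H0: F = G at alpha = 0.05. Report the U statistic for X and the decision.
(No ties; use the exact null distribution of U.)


Step 1: Combine and sort all 8 observations; assign midranks.
sorted (value, group): (8,X), (14,Y), (17,Y), (18,X), (25,X), (26,Y), (28,X), (35,Y)
ranks: 8->1, 14->2, 17->3, 18->4, 25->5, 26->6, 28->7, 35->8
Step 2: Rank sum for X: R1 = 1 + 4 + 5 + 7 = 17.
Step 3: U_X = R1 - n1(n1+1)/2 = 17 - 4*5/2 = 17 - 10 = 7.
       U_Y = n1*n2 - U_X = 16 - 7 = 9.
Step 4: No ties, so the exact null distribution of U (based on enumerating the C(8,4) = 70 equally likely rank assignments) gives the two-sided p-value.
Step 5: p-value = 0.885714; compare to alpha = 0.05. fail to reject H0.

U_X = 7, p = 0.885714, fail to reject H0 at alpha = 0.05.


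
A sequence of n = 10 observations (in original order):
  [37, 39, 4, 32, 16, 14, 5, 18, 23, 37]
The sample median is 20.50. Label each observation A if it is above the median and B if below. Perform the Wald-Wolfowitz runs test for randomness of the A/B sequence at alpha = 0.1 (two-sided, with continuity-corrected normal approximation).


Step 1: Compute median = 20.50; label A = above, B = below.
Labels in order: AABABBBBAA  (n_A = 5, n_B = 5)
Step 2: Count runs R = 5.
Step 3: Under H0 (random ordering), E[R] = 2*n_A*n_B/(n_A+n_B) + 1 = 2*5*5/10 + 1 = 6.0000.
        Var[R] = 2*n_A*n_B*(2*n_A*n_B - n_A - n_B) / ((n_A+n_B)^2 * (n_A+n_B-1)) = 2000/900 = 2.2222.
        SD[R] = 1.4907.
Step 4: Continuity-corrected z = (R + 0.5 - E[R]) / SD[R] = (5 + 0.5 - 6.0000) / 1.4907 = -0.3354.
Step 5: Two-sided p-value via normal approximation = 2*(1 - Phi(|z|)) = 0.737316.
Step 6: alpha = 0.1. fail to reject H0.

R = 5, z = -0.3354, p = 0.737316, fail to reject H0.


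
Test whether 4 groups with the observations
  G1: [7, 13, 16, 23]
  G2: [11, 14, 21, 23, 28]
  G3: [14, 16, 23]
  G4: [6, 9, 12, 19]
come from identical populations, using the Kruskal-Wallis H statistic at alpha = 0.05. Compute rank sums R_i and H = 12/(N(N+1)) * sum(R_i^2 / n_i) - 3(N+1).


Step 1: Combine all N = 16 observations and assign midranks.
sorted (value, group, rank): (6,G4,1), (7,G1,2), (9,G4,3), (11,G2,4), (12,G4,5), (13,G1,6), (14,G2,7.5), (14,G3,7.5), (16,G1,9.5), (16,G3,9.5), (19,G4,11), (21,G2,12), (23,G1,14), (23,G2,14), (23,G3,14), (28,G2,16)
Step 2: Sum ranks within each group.
R_1 = 31.5 (n_1 = 4)
R_2 = 53.5 (n_2 = 5)
R_3 = 31 (n_3 = 3)
R_4 = 20 (n_4 = 4)
Step 3: H = 12/(N(N+1)) * sum(R_i^2/n_i) - 3(N+1)
     = 12/(16*17) * (31.5^2/4 + 53.5^2/5 + 31^2/3 + 20^2/4) - 3*17
     = 0.044118 * 1240.85 - 51
     = 3.743199.
Step 4: Ties present; correction factor C = 1 - 36/(16^3 - 16) = 0.991176. Corrected H = 3.743199 / 0.991176 = 3.776521.
Step 5: Under H0, H ~ chi^2(3); p-value = 0.286629.
Step 6: alpha = 0.05. fail to reject H0.

H = 3.7765, df = 3, p = 0.286629, fail to reject H0.


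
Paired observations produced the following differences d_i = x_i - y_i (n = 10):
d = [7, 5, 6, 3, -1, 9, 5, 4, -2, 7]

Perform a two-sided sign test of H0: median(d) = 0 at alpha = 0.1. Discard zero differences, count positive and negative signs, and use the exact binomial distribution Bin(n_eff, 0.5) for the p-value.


Step 1: Discard zero differences. Original n = 10; n_eff = number of nonzero differences = 10.
Nonzero differences (with sign): +7, +5, +6, +3, -1, +9, +5, +4, -2, +7
Step 2: Count signs: positive = 8, negative = 2.
Step 3: Under H0: P(positive) = 0.5, so the number of positives S ~ Bin(10, 0.5).
Step 4: Two-sided exact p-value = sum of Bin(10,0.5) probabilities at or below the observed probability = 0.109375.
Step 5: alpha = 0.1. fail to reject H0.

n_eff = 10, pos = 8, neg = 2, p = 0.109375, fail to reject H0.


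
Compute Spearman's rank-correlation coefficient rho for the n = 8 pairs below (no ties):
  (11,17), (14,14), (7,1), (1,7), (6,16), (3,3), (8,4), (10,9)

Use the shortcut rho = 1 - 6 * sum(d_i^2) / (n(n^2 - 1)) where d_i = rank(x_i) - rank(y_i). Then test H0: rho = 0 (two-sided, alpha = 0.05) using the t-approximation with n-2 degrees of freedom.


Step 1: Rank x and y separately (midranks; no ties here).
rank(x): 11->7, 14->8, 7->4, 1->1, 6->3, 3->2, 8->5, 10->6
rank(y): 17->8, 14->6, 1->1, 7->4, 16->7, 3->2, 4->3, 9->5
Step 2: d_i = R_x(i) - R_y(i); compute d_i^2.
  (7-8)^2=1, (8-6)^2=4, (4-1)^2=9, (1-4)^2=9, (3-7)^2=16, (2-2)^2=0, (5-3)^2=4, (6-5)^2=1
sum(d^2) = 44.
Step 3: rho = 1 - 6*44 / (8*(8^2 - 1)) = 1 - 264/504 = 0.476190.
Step 4: Under H0, t = rho * sqrt((n-2)/(1-rho^2)) = 1.3265 ~ t(6).
Step 5: Two-sided p-value from the t-distribution with 6 df = 0.232936.
Step 6: alpha = 0.05. fail to reject H0.

rho = 0.4762, p = 0.232936, fail to reject H0 at alpha = 0.05.


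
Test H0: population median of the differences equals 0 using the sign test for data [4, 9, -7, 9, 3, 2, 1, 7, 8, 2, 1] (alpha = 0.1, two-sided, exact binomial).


Step 1: Discard zero differences. Original n = 11; n_eff = number of nonzero differences = 11.
Nonzero differences (with sign): +4, +9, -7, +9, +3, +2, +1, +7, +8, +2, +1
Step 2: Count signs: positive = 10, negative = 1.
Step 3: Under H0: P(positive) = 0.5, so the number of positives S ~ Bin(11, 0.5).
Step 4: Two-sided exact p-value = sum of Bin(11,0.5) probabilities at or below the observed probability = 0.011719.
Step 5: alpha = 0.1. reject H0.

n_eff = 11, pos = 10, neg = 1, p = 0.011719, reject H0.


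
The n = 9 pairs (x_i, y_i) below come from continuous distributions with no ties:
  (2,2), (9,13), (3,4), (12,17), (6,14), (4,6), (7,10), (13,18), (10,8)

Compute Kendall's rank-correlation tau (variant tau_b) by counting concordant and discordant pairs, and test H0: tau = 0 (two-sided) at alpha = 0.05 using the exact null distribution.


Step 1: Enumerate the 36 unordered pairs (i,j) with i<j and classify each by sign(x_j-x_i) * sign(y_j-y_i).
  (1,2):dx=+7,dy=+11->C; (1,3):dx=+1,dy=+2->C; (1,4):dx=+10,dy=+15->C; (1,5):dx=+4,dy=+12->C
  (1,6):dx=+2,dy=+4->C; (1,7):dx=+5,dy=+8->C; (1,8):dx=+11,dy=+16->C; (1,9):dx=+8,dy=+6->C
  (2,3):dx=-6,dy=-9->C; (2,4):dx=+3,dy=+4->C; (2,5):dx=-3,dy=+1->D; (2,6):dx=-5,dy=-7->C
  (2,7):dx=-2,dy=-3->C; (2,8):dx=+4,dy=+5->C; (2,9):dx=+1,dy=-5->D; (3,4):dx=+9,dy=+13->C
  (3,5):dx=+3,dy=+10->C; (3,6):dx=+1,dy=+2->C; (3,7):dx=+4,dy=+6->C; (3,8):dx=+10,dy=+14->C
  (3,9):dx=+7,dy=+4->C; (4,5):dx=-6,dy=-3->C; (4,6):dx=-8,dy=-11->C; (4,7):dx=-5,dy=-7->C
  (4,8):dx=+1,dy=+1->C; (4,9):dx=-2,dy=-9->C; (5,6):dx=-2,dy=-8->C; (5,7):dx=+1,dy=-4->D
  (5,8):dx=+7,dy=+4->C; (5,9):dx=+4,dy=-6->D; (6,7):dx=+3,dy=+4->C; (6,8):dx=+9,dy=+12->C
  (6,9):dx=+6,dy=+2->C; (7,8):dx=+6,dy=+8->C; (7,9):dx=+3,dy=-2->D; (8,9):dx=-3,dy=-10->C
Step 2: C = 31, D = 5, total pairs = 36.
Step 3: tau = (C - D)/(n(n-1)/2) = (31 - 5)/36 = 0.722222.
Step 4: Exact two-sided p-value (enumerate n! = 362880 permutations of y under H0): p = 0.005886.
Step 5: alpha = 0.05. reject H0.

tau_b = 0.7222 (C=31, D=5), p = 0.005886, reject H0.


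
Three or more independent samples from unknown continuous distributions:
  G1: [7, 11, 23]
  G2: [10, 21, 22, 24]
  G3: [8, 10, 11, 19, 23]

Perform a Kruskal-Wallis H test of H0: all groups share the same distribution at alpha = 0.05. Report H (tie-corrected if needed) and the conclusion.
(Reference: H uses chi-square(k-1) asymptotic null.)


Step 1: Combine all N = 12 observations and assign midranks.
sorted (value, group, rank): (7,G1,1), (8,G3,2), (10,G2,3.5), (10,G3,3.5), (11,G1,5.5), (11,G3,5.5), (19,G3,7), (21,G2,8), (22,G2,9), (23,G1,10.5), (23,G3,10.5), (24,G2,12)
Step 2: Sum ranks within each group.
R_1 = 17 (n_1 = 3)
R_2 = 32.5 (n_2 = 4)
R_3 = 28.5 (n_3 = 5)
Step 3: H = 12/(N(N+1)) * sum(R_i^2/n_i) - 3(N+1)
     = 12/(12*13) * (17^2/3 + 32.5^2/4 + 28.5^2/5) - 3*13
     = 0.076923 * 522.846 - 39
     = 1.218910.
Step 4: Ties present; correction factor C = 1 - 18/(12^3 - 12) = 0.989510. Corrected H = 1.218910 / 0.989510 = 1.231832.
Step 5: Under H0, H ~ chi^2(2); p-value = 0.540146.
Step 6: alpha = 0.05. fail to reject H0.

H = 1.2318, df = 2, p = 0.540146, fail to reject H0.


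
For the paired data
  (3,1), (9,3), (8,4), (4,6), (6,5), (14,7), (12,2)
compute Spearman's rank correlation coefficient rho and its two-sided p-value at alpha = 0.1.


Step 1: Rank x and y separately (midranks; no ties here).
rank(x): 3->1, 9->5, 8->4, 4->2, 6->3, 14->7, 12->6
rank(y): 1->1, 3->3, 4->4, 6->6, 5->5, 7->7, 2->2
Step 2: d_i = R_x(i) - R_y(i); compute d_i^2.
  (1-1)^2=0, (5-3)^2=4, (4-4)^2=0, (2-6)^2=16, (3-5)^2=4, (7-7)^2=0, (6-2)^2=16
sum(d^2) = 40.
Step 3: rho = 1 - 6*40 / (7*(7^2 - 1)) = 1 - 240/336 = 0.285714.
Step 4: Under H0, t = rho * sqrt((n-2)/(1-rho^2)) = 0.6667 ~ t(5).
Step 5: Two-sided p-value from the t-distribution with 5 df = 0.534509.
Step 6: alpha = 0.1. fail to reject H0.

rho = 0.2857, p = 0.534509, fail to reject H0 at alpha = 0.1.


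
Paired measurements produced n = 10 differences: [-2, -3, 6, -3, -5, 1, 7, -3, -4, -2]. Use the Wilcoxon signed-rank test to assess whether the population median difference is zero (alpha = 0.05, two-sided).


Step 1: Drop any zero differences (none here) and take |d_i|.
|d| = [2, 3, 6, 3, 5, 1, 7, 3, 4, 2]
Step 2: Midrank |d_i| (ties get averaged ranks).
ranks: |2|->2.5, |3|->5, |6|->9, |3|->5, |5|->8, |1|->1, |7|->10, |3|->5, |4|->7, |2|->2.5
Step 3: Attach original signs; sum ranks with positive sign and with negative sign.
W+ = 9 + 1 + 10 = 20
W- = 2.5 + 5 + 5 + 8 + 5 + 7 + 2.5 = 35
(Check: W+ + W- = 55 should equal n(n+1)/2 = 55.)
Step 4: Test statistic W = min(W+, W-) = 20.
Step 5: Ties in |d|, so use the tie-corrected normal approximation.
        E[W] = n(n+1)/4 = 10*11/4 = 27.5.
        Tie groups: |d|=2 (t=2), |d|=3 (t=3); sum(t^3 - t) = 30.
        Var[W] = n(n+1)(2n+1)/24 - sum(t^3-t)/48 = 2310/24 - 30/48 = 95.625.
        z = (W - E[W]) / sqrt(Var[W]) = (20 - 27.5) / 9.7788 = -0.7670.
        Two-sided p = 2*Phi(z) = 0.443102.
Step 6: alpha = 0.05. fail to reject H0.

W+ = 20, W- = 35, W = min = 20, p = 0.443102, fail to reject H0.


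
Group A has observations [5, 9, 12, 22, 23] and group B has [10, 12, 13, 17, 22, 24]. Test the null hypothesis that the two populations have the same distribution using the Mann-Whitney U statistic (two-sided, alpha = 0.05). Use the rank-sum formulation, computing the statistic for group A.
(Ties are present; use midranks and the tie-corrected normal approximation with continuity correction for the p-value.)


Step 1: Combine and sort all 11 observations; assign midranks.
sorted (value, group): (5,X), (9,X), (10,Y), (12,X), (12,Y), (13,Y), (17,Y), (22,X), (22,Y), (23,X), (24,Y)
ranks: 5->1, 9->2, 10->3, 12->4.5, 12->4.5, 13->6, 17->7, 22->8.5, 22->8.5, 23->10, 24->11
Step 2: Rank sum for X: R1 = 1 + 2 + 4.5 + 8.5 + 10 = 26.
Step 3: U_X = R1 - n1(n1+1)/2 = 26 - 5*6/2 = 26 - 15 = 11.
       U_Y = n1*n2 - U_X = 30 - 11 = 19.
Step 4: Ties are present, so use the tie-corrected normal approximation (with continuity correction) for the p-value.
Step 5: p-value = 0.520916; compare to alpha = 0.05. fail to reject H0.

U_X = 11, p = 0.520916, fail to reject H0 at alpha = 0.05.


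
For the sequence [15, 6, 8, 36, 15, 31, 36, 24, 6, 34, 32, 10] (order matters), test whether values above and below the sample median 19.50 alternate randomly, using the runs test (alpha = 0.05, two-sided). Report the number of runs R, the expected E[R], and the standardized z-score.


Step 1: Compute median = 19.50; label A = above, B = below.
Labels in order: BBBABAAABAAB  (n_A = 6, n_B = 6)
Step 2: Count runs R = 7.
Step 3: Under H0 (random ordering), E[R] = 2*n_A*n_B/(n_A+n_B) + 1 = 2*6*6/12 + 1 = 7.0000.
        Var[R] = 2*n_A*n_B*(2*n_A*n_B - n_A - n_B) / ((n_A+n_B)^2 * (n_A+n_B-1)) = 4320/1584 = 2.7273.
        SD[R] = 1.6514.
Step 4: R = E[R], so z = 0 with no continuity correction.
Step 5: Two-sided p-value via normal approximation = 2*(1 - Phi(|z|)) = 1.000000.
Step 6: alpha = 0.05. fail to reject H0.

R = 7, z = 0.0000, p = 1.000000, fail to reject H0.


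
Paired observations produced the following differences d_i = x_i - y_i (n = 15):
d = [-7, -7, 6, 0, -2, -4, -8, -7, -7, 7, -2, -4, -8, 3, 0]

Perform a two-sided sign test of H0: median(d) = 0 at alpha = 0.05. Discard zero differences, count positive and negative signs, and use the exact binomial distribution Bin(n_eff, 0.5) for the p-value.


Step 1: Discard zero differences. Original n = 15; n_eff = number of nonzero differences = 13.
Nonzero differences (with sign): -7, -7, +6, -2, -4, -8, -7, -7, +7, -2, -4, -8, +3
Step 2: Count signs: positive = 3, negative = 10.
Step 3: Under H0: P(positive) = 0.5, so the number of positives S ~ Bin(13, 0.5).
Step 4: Two-sided exact p-value = sum of Bin(13,0.5) probabilities at or below the observed probability = 0.092285.
Step 5: alpha = 0.05. fail to reject H0.

n_eff = 13, pos = 3, neg = 10, p = 0.092285, fail to reject H0.


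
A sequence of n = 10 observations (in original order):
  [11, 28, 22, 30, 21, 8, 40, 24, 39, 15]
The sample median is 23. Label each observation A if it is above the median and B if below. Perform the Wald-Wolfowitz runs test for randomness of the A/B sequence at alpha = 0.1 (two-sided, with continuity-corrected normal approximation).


Step 1: Compute median = 23; label A = above, B = below.
Labels in order: BABABBAAAB  (n_A = 5, n_B = 5)
Step 2: Count runs R = 7.
Step 3: Under H0 (random ordering), E[R] = 2*n_A*n_B/(n_A+n_B) + 1 = 2*5*5/10 + 1 = 6.0000.
        Var[R] = 2*n_A*n_B*(2*n_A*n_B - n_A - n_B) / ((n_A+n_B)^2 * (n_A+n_B-1)) = 2000/900 = 2.2222.
        SD[R] = 1.4907.
Step 4: Continuity-corrected z = (R - 0.5 - E[R]) / SD[R] = (7 - 0.5 - 6.0000) / 1.4907 = 0.3354.
Step 5: Two-sided p-value via normal approximation = 2*(1 - Phi(|z|)) = 0.737316.
Step 6: alpha = 0.1. fail to reject H0.

R = 7, z = 0.3354, p = 0.737316, fail to reject H0.


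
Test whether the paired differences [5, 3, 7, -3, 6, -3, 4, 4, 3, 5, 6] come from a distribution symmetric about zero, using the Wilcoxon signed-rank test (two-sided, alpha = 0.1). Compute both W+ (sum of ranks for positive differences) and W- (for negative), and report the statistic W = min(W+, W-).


Step 1: Drop any zero differences (none here) and take |d_i|.
|d| = [5, 3, 7, 3, 6, 3, 4, 4, 3, 5, 6]
Step 2: Midrank |d_i| (ties get averaged ranks).
ranks: |5|->7.5, |3|->2.5, |7|->11, |3|->2.5, |6|->9.5, |3|->2.5, |4|->5.5, |4|->5.5, |3|->2.5, |5|->7.5, |6|->9.5
Step 3: Attach original signs; sum ranks with positive sign and with negative sign.
W+ = 7.5 + 2.5 + 11 + 9.5 + 5.5 + 5.5 + 2.5 + 7.5 + 9.5 = 61
W- = 2.5 + 2.5 = 5
(Check: W+ + W- = 66 should equal n(n+1)/2 = 66.)
Step 4: Test statistic W = min(W+, W-) = 5.
Step 5: Ties in |d|, so use the tie-corrected normal approximation.
        E[W] = n(n+1)/4 = 11*12/4 = 33.
        Tie groups: |d|=3 (t=4), |d|=4 (t=2), |d|=5 (t=2), |d|=6 (t=2); sum(t^3 - t) = 78.
        Var[W] = n(n+1)(2n+1)/24 - sum(t^3-t)/48 = 3036/24 - 78/48 = 124.875.
        z = (W - E[W]) / sqrt(Var[W]) = (5 - 33) / 11.1747 = -2.5056.
        Two-sided p = 2*Phi(z) = 0.012223.
Step 6: alpha = 0.1. reject H0.

W+ = 61, W- = 5, W = min = 5, p = 0.012223, reject H0.


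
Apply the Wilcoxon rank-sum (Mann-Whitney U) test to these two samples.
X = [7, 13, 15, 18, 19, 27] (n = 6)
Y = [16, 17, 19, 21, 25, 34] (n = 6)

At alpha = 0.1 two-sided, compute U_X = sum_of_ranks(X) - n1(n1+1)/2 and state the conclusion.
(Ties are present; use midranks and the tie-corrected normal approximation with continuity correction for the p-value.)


Step 1: Combine and sort all 12 observations; assign midranks.
sorted (value, group): (7,X), (13,X), (15,X), (16,Y), (17,Y), (18,X), (19,X), (19,Y), (21,Y), (25,Y), (27,X), (34,Y)
ranks: 7->1, 13->2, 15->3, 16->4, 17->5, 18->6, 19->7.5, 19->7.5, 21->9, 25->10, 27->11, 34->12
Step 2: Rank sum for X: R1 = 1 + 2 + 3 + 6 + 7.5 + 11 = 30.5.
Step 3: U_X = R1 - n1(n1+1)/2 = 30.5 - 6*7/2 = 30.5 - 21 = 9.5.
       U_Y = n1*n2 - U_X = 36 - 9.5 = 26.5.
Step 4: Ties are present, so use the tie-corrected normal approximation (with continuity correction) for the p-value.
Step 5: p-value = 0.199397; compare to alpha = 0.1. fail to reject H0.

U_X = 9.5, p = 0.199397, fail to reject H0 at alpha = 0.1.


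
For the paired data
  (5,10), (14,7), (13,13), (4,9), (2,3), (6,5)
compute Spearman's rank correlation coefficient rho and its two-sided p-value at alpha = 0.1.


Step 1: Rank x and y separately (midranks; no ties here).
rank(x): 5->3, 14->6, 13->5, 4->2, 2->1, 6->4
rank(y): 10->5, 7->3, 13->6, 9->4, 3->1, 5->2
Step 2: d_i = R_x(i) - R_y(i); compute d_i^2.
  (3-5)^2=4, (6-3)^2=9, (5-6)^2=1, (2-4)^2=4, (1-1)^2=0, (4-2)^2=4
sum(d^2) = 22.
Step 3: rho = 1 - 6*22 / (6*(6^2 - 1)) = 1 - 132/210 = 0.371429.
Step 4: Under H0, t = rho * sqrt((n-2)/(1-rho^2)) = 0.8001 ~ t(4).
Step 5: Two-sided p-value from the t-distribution with 4 df = 0.468478.
Step 6: alpha = 0.1. fail to reject H0.

rho = 0.3714, p = 0.468478, fail to reject H0 at alpha = 0.1.


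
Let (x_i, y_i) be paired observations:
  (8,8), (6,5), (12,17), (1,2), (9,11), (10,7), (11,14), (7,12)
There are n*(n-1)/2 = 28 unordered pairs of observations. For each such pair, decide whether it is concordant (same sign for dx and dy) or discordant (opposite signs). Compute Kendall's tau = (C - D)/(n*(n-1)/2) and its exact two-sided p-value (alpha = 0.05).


Step 1: Enumerate the 28 unordered pairs (i,j) with i<j and classify each by sign(x_j-x_i) * sign(y_j-y_i).
  (1,2):dx=-2,dy=-3->C; (1,3):dx=+4,dy=+9->C; (1,4):dx=-7,dy=-6->C; (1,5):dx=+1,dy=+3->C
  (1,6):dx=+2,dy=-1->D; (1,7):dx=+3,dy=+6->C; (1,8):dx=-1,dy=+4->D; (2,3):dx=+6,dy=+12->C
  (2,4):dx=-5,dy=-3->C; (2,5):dx=+3,dy=+6->C; (2,6):dx=+4,dy=+2->C; (2,7):dx=+5,dy=+9->C
  (2,8):dx=+1,dy=+7->C; (3,4):dx=-11,dy=-15->C; (3,5):dx=-3,dy=-6->C; (3,6):dx=-2,dy=-10->C
  (3,7):dx=-1,dy=-3->C; (3,8):dx=-5,dy=-5->C; (4,5):dx=+8,dy=+9->C; (4,6):dx=+9,dy=+5->C
  (4,7):dx=+10,dy=+12->C; (4,8):dx=+6,dy=+10->C; (5,6):dx=+1,dy=-4->D; (5,7):dx=+2,dy=+3->C
  (5,8):dx=-2,dy=+1->D; (6,7):dx=+1,dy=+7->C; (6,8):dx=-3,dy=+5->D; (7,8):dx=-4,dy=-2->C
Step 2: C = 23, D = 5, total pairs = 28.
Step 3: tau = (C - D)/(n(n-1)/2) = (23 - 5)/28 = 0.642857.
Step 4: Exact two-sided p-value (enumerate n! = 40320 permutations of y under H0): p = 0.031151.
Step 5: alpha = 0.05. reject H0.

tau_b = 0.6429 (C=23, D=5), p = 0.031151, reject H0.


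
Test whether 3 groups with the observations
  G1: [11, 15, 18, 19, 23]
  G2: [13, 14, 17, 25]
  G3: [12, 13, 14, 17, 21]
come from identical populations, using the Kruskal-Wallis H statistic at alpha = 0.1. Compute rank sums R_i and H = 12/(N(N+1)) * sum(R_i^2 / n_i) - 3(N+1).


Step 1: Combine all N = 14 observations and assign midranks.
sorted (value, group, rank): (11,G1,1), (12,G3,2), (13,G2,3.5), (13,G3,3.5), (14,G2,5.5), (14,G3,5.5), (15,G1,7), (17,G2,8.5), (17,G3,8.5), (18,G1,10), (19,G1,11), (21,G3,12), (23,G1,13), (25,G2,14)
Step 2: Sum ranks within each group.
R_1 = 42 (n_1 = 5)
R_2 = 31.5 (n_2 = 4)
R_3 = 31.5 (n_3 = 5)
Step 3: H = 12/(N(N+1)) * sum(R_i^2/n_i) - 3(N+1)
     = 12/(14*15) * (42^2/5 + 31.5^2/4 + 31.5^2/5) - 3*15
     = 0.057143 * 799.312 - 45
     = 0.675000.
Step 4: Ties present; correction factor C = 1 - 18/(14^3 - 14) = 0.993407. Corrected H = 0.675000 / 0.993407 = 0.679480.
Step 5: Under H0, H ~ chi^2(2); p-value = 0.711955.
Step 6: alpha = 0.1. fail to reject H0.

H = 0.6795, df = 2, p = 0.711955, fail to reject H0.


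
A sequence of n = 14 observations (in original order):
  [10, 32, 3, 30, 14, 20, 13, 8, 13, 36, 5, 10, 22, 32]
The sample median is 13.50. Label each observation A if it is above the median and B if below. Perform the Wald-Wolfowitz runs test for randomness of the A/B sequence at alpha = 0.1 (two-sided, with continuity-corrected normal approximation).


Step 1: Compute median = 13.50; label A = above, B = below.
Labels in order: BABAAABBBABBAA  (n_A = 7, n_B = 7)
Step 2: Count runs R = 8.
Step 3: Under H0 (random ordering), E[R] = 2*n_A*n_B/(n_A+n_B) + 1 = 2*7*7/14 + 1 = 8.0000.
        Var[R] = 2*n_A*n_B*(2*n_A*n_B - n_A - n_B) / ((n_A+n_B)^2 * (n_A+n_B-1)) = 8232/2548 = 3.2308.
        SD[R] = 1.7974.
Step 4: R = E[R], so z = 0 with no continuity correction.
Step 5: Two-sided p-value via normal approximation = 2*(1 - Phi(|z|)) = 1.000000.
Step 6: alpha = 0.1. fail to reject H0.

R = 8, z = 0.0000, p = 1.000000, fail to reject H0.


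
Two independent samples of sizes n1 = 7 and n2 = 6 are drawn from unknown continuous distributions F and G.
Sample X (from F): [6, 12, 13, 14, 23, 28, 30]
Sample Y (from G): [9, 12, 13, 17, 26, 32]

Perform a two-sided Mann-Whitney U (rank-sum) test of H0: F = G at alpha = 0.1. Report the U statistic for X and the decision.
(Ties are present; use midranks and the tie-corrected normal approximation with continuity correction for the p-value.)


Step 1: Combine and sort all 13 observations; assign midranks.
sorted (value, group): (6,X), (9,Y), (12,X), (12,Y), (13,X), (13,Y), (14,X), (17,Y), (23,X), (26,Y), (28,X), (30,X), (32,Y)
ranks: 6->1, 9->2, 12->3.5, 12->3.5, 13->5.5, 13->5.5, 14->7, 17->8, 23->9, 26->10, 28->11, 30->12, 32->13
Step 2: Rank sum for X: R1 = 1 + 3.5 + 5.5 + 7 + 9 + 11 + 12 = 49.
Step 3: U_X = R1 - n1(n1+1)/2 = 49 - 7*8/2 = 49 - 28 = 21.
       U_Y = n1*n2 - U_X = 42 - 21 = 21.
Step 4: Ties are present, so use the tie-corrected normal approximation (with continuity correction) for the p-value.
Step 5: p-value = 1.000000; compare to alpha = 0.1. fail to reject H0.

U_X = 21, p = 1.000000, fail to reject H0 at alpha = 0.1.


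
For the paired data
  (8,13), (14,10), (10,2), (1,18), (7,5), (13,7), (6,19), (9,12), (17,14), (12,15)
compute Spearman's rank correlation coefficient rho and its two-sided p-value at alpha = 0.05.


Step 1: Rank x and y separately (midranks; no ties here).
rank(x): 8->4, 14->9, 10->6, 1->1, 7->3, 13->8, 6->2, 9->5, 17->10, 12->7
rank(y): 13->6, 10->4, 2->1, 18->9, 5->2, 7->3, 19->10, 12->5, 14->7, 15->8
Step 2: d_i = R_x(i) - R_y(i); compute d_i^2.
  (4-6)^2=4, (9-4)^2=25, (6-1)^2=25, (1-9)^2=64, (3-2)^2=1, (8-3)^2=25, (2-10)^2=64, (5-5)^2=0, (10-7)^2=9, (7-8)^2=1
sum(d^2) = 218.
Step 3: rho = 1 - 6*218 / (10*(10^2 - 1)) = 1 - 1308/990 = -0.321212.
Step 4: Under H0, t = rho * sqrt((n-2)/(1-rho^2)) = -0.9594 ~ t(8).
Step 5: Two-sided p-value from the t-distribution with 8 df = 0.365468.
Step 6: alpha = 0.05. fail to reject H0.

rho = -0.3212, p = 0.365468, fail to reject H0 at alpha = 0.05.


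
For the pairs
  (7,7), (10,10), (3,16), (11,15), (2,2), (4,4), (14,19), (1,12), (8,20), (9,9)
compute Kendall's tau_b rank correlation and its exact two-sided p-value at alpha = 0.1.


Step 1: Enumerate the 45 unordered pairs (i,j) with i<j and classify each by sign(x_j-x_i) * sign(y_j-y_i).
  (1,2):dx=+3,dy=+3->C; (1,3):dx=-4,dy=+9->D; (1,4):dx=+4,dy=+8->C; (1,5):dx=-5,dy=-5->C
  (1,6):dx=-3,dy=-3->C; (1,7):dx=+7,dy=+12->C; (1,8):dx=-6,dy=+5->D; (1,9):dx=+1,dy=+13->C
  (1,10):dx=+2,dy=+2->C; (2,3):dx=-7,dy=+6->D; (2,4):dx=+1,dy=+5->C; (2,5):dx=-8,dy=-8->C
  (2,6):dx=-6,dy=-6->C; (2,7):dx=+4,dy=+9->C; (2,8):dx=-9,dy=+2->D; (2,9):dx=-2,dy=+10->D
  (2,10):dx=-1,dy=-1->C; (3,4):dx=+8,dy=-1->D; (3,5):dx=-1,dy=-14->C; (3,6):dx=+1,dy=-12->D
  (3,7):dx=+11,dy=+3->C; (3,8):dx=-2,dy=-4->C; (3,9):dx=+5,dy=+4->C; (3,10):dx=+6,dy=-7->D
  (4,5):dx=-9,dy=-13->C; (4,6):dx=-7,dy=-11->C; (4,7):dx=+3,dy=+4->C; (4,8):dx=-10,dy=-3->C
  (4,9):dx=-3,dy=+5->D; (4,10):dx=-2,dy=-6->C; (5,6):dx=+2,dy=+2->C; (5,7):dx=+12,dy=+17->C
  (5,8):dx=-1,dy=+10->D; (5,9):dx=+6,dy=+18->C; (5,10):dx=+7,dy=+7->C; (6,7):dx=+10,dy=+15->C
  (6,8):dx=-3,dy=+8->D; (6,9):dx=+4,dy=+16->C; (6,10):dx=+5,dy=+5->C; (7,8):dx=-13,dy=-7->C
  (7,9):dx=-6,dy=+1->D; (7,10):dx=-5,dy=-10->C; (8,9):dx=+7,dy=+8->C; (8,10):dx=+8,dy=-3->D
  (9,10):dx=+1,dy=-11->D
Step 2: C = 31, D = 14, total pairs = 45.
Step 3: tau = (C - D)/(n(n-1)/2) = (31 - 14)/45 = 0.377778.
Step 4: Exact two-sided p-value (enumerate n! = 3628800 permutations of y under H0): p = 0.155742.
Step 5: alpha = 0.1. fail to reject H0.

tau_b = 0.3778 (C=31, D=14), p = 0.155742, fail to reject H0.


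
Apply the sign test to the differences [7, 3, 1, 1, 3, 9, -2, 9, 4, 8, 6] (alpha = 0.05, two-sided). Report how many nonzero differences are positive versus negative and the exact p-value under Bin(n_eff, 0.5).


Step 1: Discard zero differences. Original n = 11; n_eff = number of nonzero differences = 11.
Nonzero differences (with sign): +7, +3, +1, +1, +3, +9, -2, +9, +4, +8, +6
Step 2: Count signs: positive = 10, negative = 1.
Step 3: Under H0: P(positive) = 0.5, so the number of positives S ~ Bin(11, 0.5).
Step 4: Two-sided exact p-value = sum of Bin(11,0.5) probabilities at or below the observed probability = 0.011719.
Step 5: alpha = 0.05. reject H0.

n_eff = 11, pos = 10, neg = 1, p = 0.011719, reject H0.


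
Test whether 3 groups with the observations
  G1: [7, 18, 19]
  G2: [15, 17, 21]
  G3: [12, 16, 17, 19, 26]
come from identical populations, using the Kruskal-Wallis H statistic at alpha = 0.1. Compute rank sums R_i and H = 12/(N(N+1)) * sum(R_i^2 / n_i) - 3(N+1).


Step 1: Combine all N = 11 observations and assign midranks.
sorted (value, group, rank): (7,G1,1), (12,G3,2), (15,G2,3), (16,G3,4), (17,G2,5.5), (17,G3,5.5), (18,G1,7), (19,G1,8.5), (19,G3,8.5), (21,G2,10), (26,G3,11)
Step 2: Sum ranks within each group.
R_1 = 16.5 (n_1 = 3)
R_2 = 18.5 (n_2 = 3)
R_3 = 31 (n_3 = 5)
Step 3: H = 12/(N(N+1)) * sum(R_i^2/n_i) - 3(N+1)
     = 12/(11*12) * (16.5^2/3 + 18.5^2/3 + 31^2/5) - 3*12
     = 0.090909 * 397.033 - 36
     = 0.093939.
Step 4: Ties present; correction factor C = 1 - 12/(11^3 - 11) = 0.990909. Corrected H = 0.093939 / 0.990909 = 0.094801.
Step 5: Under H0, H ~ chi^2(2); p-value = 0.953705.
Step 6: alpha = 0.1. fail to reject H0.

H = 0.0948, df = 2, p = 0.953705, fail to reject H0.


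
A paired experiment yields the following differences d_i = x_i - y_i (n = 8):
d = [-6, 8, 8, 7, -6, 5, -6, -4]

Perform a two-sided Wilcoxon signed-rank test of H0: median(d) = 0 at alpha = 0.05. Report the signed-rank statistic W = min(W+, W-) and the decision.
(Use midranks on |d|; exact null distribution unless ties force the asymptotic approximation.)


Step 1: Drop any zero differences (none here) and take |d_i|.
|d| = [6, 8, 8, 7, 6, 5, 6, 4]
Step 2: Midrank |d_i| (ties get averaged ranks).
ranks: |6|->4, |8|->7.5, |8|->7.5, |7|->6, |6|->4, |5|->2, |6|->4, |4|->1
Step 3: Attach original signs; sum ranks with positive sign and with negative sign.
W+ = 7.5 + 7.5 + 6 + 2 = 23
W- = 4 + 4 + 4 + 1 = 13
(Check: W+ + W- = 36 should equal n(n+1)/2 = 36.)
Step 4: Test statistic W = min(W+, W-) = 13.
Step 5: Ties in |d|, so use the tie-corrected normal approximation.
        E[W] = n(n+1)/4 = 8*9/4 = 18.
        Tie groups: |d|=6 (t=3), |d|=8 (t=2); sum(t^3 - t) = 30.
        Var[W] = n(n+1)(2n+1)/24 - sum(t^3-t)/48 = 1224/24 - 30/48 = 50.375.
        z = (W - E[W]) / sqrt(Var[W]) = (13 - 18) / 7.0975 = -0.7045.
        Two-sided p = 2*Phi(z) = 0.481140.
Step 6: alpha = 0.05. fail to reject H0.

W+ = 23, W- = 13, W = min = 13, p = 0.481140, fail to reject H0.


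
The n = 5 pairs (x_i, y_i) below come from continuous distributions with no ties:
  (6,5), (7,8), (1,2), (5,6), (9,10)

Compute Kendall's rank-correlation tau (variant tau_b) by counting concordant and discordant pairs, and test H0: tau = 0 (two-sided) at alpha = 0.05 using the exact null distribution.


Step 1: Enumerate the 10 unordered pairs (i,j) with i<j and classify each by sign(x_j-x_i) * sign(y_j-y_i).
  (1,2):dx=+1,dy=+3->C; (1,3):dx=-5,dy=-3->C; (1,4):dx=-1,dy=+1->D; (1,5):dx=+3,dy=+5->C
  (2,3):dx=-6,dy=-6->C; (2,4):dx=-2,dy=-2->C; (2,5):dx=+2,dy=+2->C; (3,4):dx=+4,dy=+4->C
  (3,5):dx=+8,dy=+8->C; (4,5):dx=+4,dy=+4->C
Step 2: C = 9, D = 1, total pairs = 10.
Step 3: tau = (C - D)/(n(n-1)/2) = (9 - 1)/10 = 0.800000.
Step 4: Exact two-sided p-value (enumerate n! = 120 permutations of y under H0): p = 0.083333.
Step 5: alpha = 0.05. fail to reject H0.

tau_b = 0.8000 (C=9, D=1), p = 0.083333, fail to reject H0.


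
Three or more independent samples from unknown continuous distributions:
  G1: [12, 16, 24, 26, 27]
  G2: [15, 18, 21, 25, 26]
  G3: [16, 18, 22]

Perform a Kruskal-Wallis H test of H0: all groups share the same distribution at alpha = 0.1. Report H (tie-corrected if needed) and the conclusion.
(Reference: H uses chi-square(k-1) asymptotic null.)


Step 1: Combine all N = 13 observations and assign midranks.
sorted (value, group, rank): (12,G1,1), (15,G2,2), (16,G1,3.5), (16,G3,3.5), (18,G2,5.5), (18,G3,5.5), (21,G2,7), (22,G3,8), (24,G1,9), (25,G2,10), (26,G1,11.5), (26,G2,11.5), (27,G1,13)
Step 2: Sum ranks within each group.
R_1 = 38 (n_1 = 5)
R_2 = 36 (n_2 = 5)
R_3 = 17 (n_3 = 3)
Step 3: H = 12/(N(N+1)) * sum(R_i^2/n_i) - 3(N+1)
     = 12/(13*14) * (38^2/5 + 36^2/5 + 17^2/3) - 3*14
     = 0.065934 * 644.333 - 42
     = 0.483516.
Step 4: Ties present; correction factor C = 1 - 18/(13^3 - 13) = 0.991758. Corrected H = 0.483516 / 0.991758 = 0.487535.
Step 5: Under H0, H ~ chi^2(2); p-value = 0.783670.
Step 6: alpha = 0.1. fail to reject H0.

H = 0.4875, df = 2, p = 0.783670, fail to reject H0.


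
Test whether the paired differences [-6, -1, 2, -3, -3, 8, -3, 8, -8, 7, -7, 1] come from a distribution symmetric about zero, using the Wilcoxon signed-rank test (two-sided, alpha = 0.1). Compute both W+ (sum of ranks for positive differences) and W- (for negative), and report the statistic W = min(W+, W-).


Step 1: Drop any zero differences (none here) and take |d_i|.
|d| = [6, 1, 2, 3, 3, 8, 3, 8, 8, 7, 7, 1]
Step 2: Midrank |d_i| (ties get averaged ranks).
ranks: |6|->7, |1|->1.5, |2|->3, |3|->5, |3|->5, |8|->11, |3|->5, |8|->11, |8|->11, |7|->8.5, |7|->8.5, |1|->1.5
Step 3: Attach original signs; sum ranks with positive sign and with negative sign.
W+ = 3 + 11 + 11 + 8.5 + 1.5 = 35
W- = 7 + 1.5 + 5 + 5 + 5 + 11 + 8.5 = 43
(Check: W+ + W- = 78 should equal n(n+1)/2 = 78.)
Step 4: Test statistic W = min(W+, W-) = 35.
Step 5: Ties in |d|, so use the tie-corrected normal approximation.
        E[W] = n(n+1)/4 = 12*13/4 = 39.
        Tie groups: |d|=1 (t=2), |d|=3 (t=3), |d|=7 (t=2), |d|=8 (t=3); sum(t^3 - t) = 60.
        Var[W] = n(n+1)(2n+1)/24 - sum(t^3-t)/48 = 3900/24 - 60/48 = 161.25.
        z = (W - E[W]) / sqrt(Var[W]) = (35 - 39) / 12.6984 = -0.3150.
        Two-sided p = 2*Phi(z) = 0.752762.
Step 6: alpha = 0.1. fail to reject H0.

W+ = 35, W- = 43, W = min = 35, p = 0.752762, fail to reject H0.


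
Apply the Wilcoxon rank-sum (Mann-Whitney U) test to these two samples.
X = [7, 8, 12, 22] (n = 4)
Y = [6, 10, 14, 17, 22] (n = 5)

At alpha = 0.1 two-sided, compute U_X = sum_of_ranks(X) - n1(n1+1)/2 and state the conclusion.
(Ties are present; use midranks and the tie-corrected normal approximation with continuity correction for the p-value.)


Step 1: Combine and sort all 9 observations; assign midranks.
sorted (value, group): (6,Y), (7,X), (8,X), (10,Y), (12,X), (14,Y), (17,Y), (22,X), (22,Y)
ranks: 6->1, 7->2, 8->3, 10->4, 12->5, 14->6, 17->7, 22->8.5, 22->8.5
Step 2: Rank sum for X: R1 = 2 + 3 + 5 + 8.5 = 18.5.
Step 3: U_X = R1 - n1(n1+1)/2 = 18.5 - 4*5/2 = 18.5 - 10 = 8.5.
       U_Y = n1*n2 - U_X = 20 - 8.5 = 11.5.
Step 4: Ties are present, so use the tie-corrected normal approximation (with continuity correction) for the p-value.
Step 5: p-value = 0.805701; compare to alpha = 0.1. fail to reject H0.

U_X = 8.5, p = 0.805701, fail to reject H0 at alpha = 0.1.
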